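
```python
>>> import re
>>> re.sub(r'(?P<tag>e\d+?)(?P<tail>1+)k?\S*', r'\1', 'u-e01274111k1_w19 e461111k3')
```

The `?` after the quantifier makes it lazy — it takes as little as possible before letting the rest of the pattern try.
Each match is replaced using the text its own group 1 captured.

'u-e0 e46'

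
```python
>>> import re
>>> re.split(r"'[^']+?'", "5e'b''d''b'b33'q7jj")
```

Matches to split on: at [2:5] → "'b'"; at [5:8] → "'d'"; at [8:11] → "'b'".
Each match becomes a cut point; 4 segments remain.

['5e', '', '', "b33'q7jj"]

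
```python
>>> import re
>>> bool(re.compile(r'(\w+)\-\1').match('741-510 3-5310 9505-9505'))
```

False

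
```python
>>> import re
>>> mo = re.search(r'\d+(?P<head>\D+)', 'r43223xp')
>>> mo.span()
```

(1, 8)

Pattern: one or more of a digit; then one or more of a non-digit (captured as 'head').
Unlike `match`, `search` isn't anchored — it looks for the pattern anywhere in the string.
The match spans [1:8] → '43223xp'.
Captured: group 1 = 'xp'.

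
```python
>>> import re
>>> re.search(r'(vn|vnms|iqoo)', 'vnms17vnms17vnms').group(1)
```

'vn'

Branches in `(...|...)` are attempted left-to-right; the first branch that allows the whole pattern to succeed is taken.
`re.search` scans for the first position where the pattern succeeds.
The match spans [0:2] → 'vn'.
Captured: group 1 = 'vn'.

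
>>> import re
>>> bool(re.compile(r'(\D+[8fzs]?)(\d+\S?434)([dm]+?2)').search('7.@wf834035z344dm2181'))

Pattern: one or more of a non-digit, then optionally one of [8fzs] (captured); then one or more of a digit, then optionally a non-whitespace character, then the literal '434' (captured); then one or more of one of [dm] (lazy), then a literal '2' (captured).
`re.search` tries every starting position until one works.
Here no position works, so the call returns None, and `bool(None)` is False.

False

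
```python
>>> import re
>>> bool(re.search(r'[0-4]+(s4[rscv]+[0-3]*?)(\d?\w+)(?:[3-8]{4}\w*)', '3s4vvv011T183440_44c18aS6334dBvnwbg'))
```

True

This matches one or more of a character in [0-4]; then the literal 's4', then one or more of one of [rscv], then zero or more of a character in [0-3] (lazy) (captured); then optionally a digit, then one or more of a word character (captured); then exactly 4 of a character in [3-8], then zero or more of a word character (non-capturing group).
`re.search` scans for the first position where the pattern succeeds.
The match spans [0:35] → '3s4vvv011T183440_44c18aS6334dBvnwbg'.
Captured: group 1 = 's4vvv', group 2 = '011T183440_44c18aS'.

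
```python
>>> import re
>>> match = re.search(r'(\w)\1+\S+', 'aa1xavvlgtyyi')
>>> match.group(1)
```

'a'

The backreference `\1` re-matches whatever the first group consumed, character for character.
`search` walks the string left to right and returns the first match it finds.
The match spans [0:13] → 'aa1xavvlgtyyi'.
Captured: group 1 = 'a'.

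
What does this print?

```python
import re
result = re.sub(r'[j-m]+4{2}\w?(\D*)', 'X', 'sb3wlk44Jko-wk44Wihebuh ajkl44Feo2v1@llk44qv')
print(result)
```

The pattern matches one or more of a character in [j-m], then exactly 2 of the literal '4', then optionally a word character; then zero or more of a non-digit (captured).
Matches: at [4:14] → 'lk44Jko-wk'; at [25:33] → 'jkl44Feo'; at [37:44] → 'llk44qv'.
Every occurrence is swapped for 'X'.

sb3wX44Wihebuh aX2v1@X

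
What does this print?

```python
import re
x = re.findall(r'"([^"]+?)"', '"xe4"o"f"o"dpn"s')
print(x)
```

['xe4', 'f', 'dpn']

Matches: at [0:5] match '"xe4"', group 1 = 'xe4'; at [6:9] match '"f"', group 1 = 'f'; at [10:15] match '"dpn"', group 1 = 'dpn'.
One capturing group, so `findall` returns just the captured substring from each match — 3 in all.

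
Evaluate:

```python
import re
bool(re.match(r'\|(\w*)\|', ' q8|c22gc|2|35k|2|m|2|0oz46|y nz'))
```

False

`re.match` only tries the pattern at the start of the string.
Here the pattern fails at index 0, so the call returns None, and `bool(None)` is False.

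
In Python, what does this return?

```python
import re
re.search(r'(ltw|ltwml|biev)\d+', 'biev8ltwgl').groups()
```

The match spans [0:5] → 'biev8'.
Captured: group 1 = 'biev'.

('biev',)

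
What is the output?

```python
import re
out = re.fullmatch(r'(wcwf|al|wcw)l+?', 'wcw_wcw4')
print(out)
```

None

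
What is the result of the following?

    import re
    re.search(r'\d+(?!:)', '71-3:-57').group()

'71'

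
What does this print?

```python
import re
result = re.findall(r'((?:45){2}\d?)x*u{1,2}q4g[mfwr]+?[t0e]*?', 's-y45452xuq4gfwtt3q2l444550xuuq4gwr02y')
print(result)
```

Pattern: the literal '45' repeated 2 times, then optionally a digit (captured); then zero or more of the literal 'x', then 1 to 2 of the literal 'u', then the literal 'q4g'; then one or more of one of [mfwr] (lazy), then zero or more of one of [t0e] (lazy).
Scanning left to right: at [3:14] match '45452xuq4gf', group 1 = '45452'.
Because there's exactly one group, `findall` drops the full match and keeps group 1 from the one hit.

['45452']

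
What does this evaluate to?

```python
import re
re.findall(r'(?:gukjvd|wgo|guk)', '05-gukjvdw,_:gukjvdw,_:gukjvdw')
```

['gukjvd', 'gukjvd', 'gukjvd']

Alternation tries branches left to right and keeps the first one that lets the overall match succeed at that position.
Walking the string: at [3:9] → 'gukjvd'; at [13:19] → 'gukjvd'; at [23:29] → 'gukjvd'.
No capturing groups, so `findall` returns the 3 full match strings.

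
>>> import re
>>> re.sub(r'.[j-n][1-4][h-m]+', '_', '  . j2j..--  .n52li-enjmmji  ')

Pattern: any character, then a character in [j-n]; then a character in [1-4]; then one or more of a character in [h-m].
Matches: at [3:7] → ' j2j'.
`sub` substitutes '_' at each match site.

'  ._..--  .n52li-enjmmji  '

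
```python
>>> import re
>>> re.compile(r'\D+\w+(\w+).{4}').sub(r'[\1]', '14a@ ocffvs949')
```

'14[v]'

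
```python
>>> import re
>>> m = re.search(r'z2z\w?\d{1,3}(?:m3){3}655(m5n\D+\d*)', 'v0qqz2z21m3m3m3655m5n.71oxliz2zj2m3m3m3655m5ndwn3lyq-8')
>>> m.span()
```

The match spans [4:24] → 'z2z21m3m3m3655m5n.71'.

(4, 24)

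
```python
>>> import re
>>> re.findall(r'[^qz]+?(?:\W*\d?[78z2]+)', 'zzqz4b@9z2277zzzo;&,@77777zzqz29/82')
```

['4b@9z2277zzz', 'o;&,@77777zz', '29/82']

The pattern matches one or more of any character except [qz] (lazy); then zero or more of a non-word character, then optionally a digit, then one or more of one of [78z2] (non-capturing group).
Scanning left to right: at [4:16] → '4b@9z2277zzz'; at [16:28] → 'o;&,@77777zz'; at [30:35] → '29/82'.
No capturing groups, so `findall` returns the 3 full match strings.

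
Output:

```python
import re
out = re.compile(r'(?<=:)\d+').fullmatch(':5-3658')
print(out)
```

The lookaround is zero-width — it requires the adjacent text to match without consuming it, so the asserted text isn't part of the match.
For `fullmatch`, every character of the input must be accounted for by the pattern.
Here the string isn't matched end-to-end, so the call returns None.

None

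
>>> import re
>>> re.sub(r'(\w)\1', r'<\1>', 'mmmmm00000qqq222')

'<m><m>m<0><0>0<q>q<2>2'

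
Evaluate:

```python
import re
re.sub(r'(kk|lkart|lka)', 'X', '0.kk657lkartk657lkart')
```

'0.X657Xk657X'

Alternation tries branches left to right and keeps the first one that lets the overall match succeed at that position.
`sub` substitutes 'X' at each match site.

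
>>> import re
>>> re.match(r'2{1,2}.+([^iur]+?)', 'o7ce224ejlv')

Pattern: 1 to 2 of the literal '2', then one or more of any character; then one or more of any character except [iur] (lazy) (captured).
`re.match` won't scan ahead — the pattern has to work from the very first character.
Here the string doesn't start with a match, so the call returns None.

None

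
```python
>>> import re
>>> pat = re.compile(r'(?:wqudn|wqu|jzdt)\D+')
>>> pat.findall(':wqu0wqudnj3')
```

['wqudnj']

Walking the string: at [5:11] → 'wqudnj'.
Since nothing is captured, `findall` lists the 1 matched substring directly.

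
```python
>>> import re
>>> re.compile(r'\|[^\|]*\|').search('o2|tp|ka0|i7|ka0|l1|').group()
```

Unlike `match`, `search` isn't anchored — it looks for the pattern anywhere in the string.
The match spans [2:6] → '|tp|'.

'|tp|'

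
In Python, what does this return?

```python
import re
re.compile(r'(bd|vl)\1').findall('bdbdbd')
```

['bd']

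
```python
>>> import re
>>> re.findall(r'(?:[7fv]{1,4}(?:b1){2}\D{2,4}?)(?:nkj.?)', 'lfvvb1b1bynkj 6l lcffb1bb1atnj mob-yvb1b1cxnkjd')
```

['fvvb1b1bynkj ', 'vb1b1cxnkjd']

Since nothing is captured, `findall` lists the 2 matched substrings directly.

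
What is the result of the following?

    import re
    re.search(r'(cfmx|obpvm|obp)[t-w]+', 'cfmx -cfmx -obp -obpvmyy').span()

(17, 21)

The match spans [17:21] → 'obpv'.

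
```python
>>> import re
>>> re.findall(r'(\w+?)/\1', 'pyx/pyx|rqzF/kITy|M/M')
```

['pyx', 'M']

`\1` is not a pattern — it's the concrete string captured by group 1, re-applied verbatim.
Matches: at [0:7] match 'pyx/pyx', group 1 = 'pyx'; at [18:21] match 'M/M', group 1 = 'M'.
With a single group, `findall` returns only what that group captured — 2 items.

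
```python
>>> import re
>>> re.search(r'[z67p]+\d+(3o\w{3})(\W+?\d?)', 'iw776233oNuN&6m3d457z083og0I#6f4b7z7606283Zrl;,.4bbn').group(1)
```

The pattern matches one or more of one of [z67p], then one or more of a digit; then the literal '3o', then exactly 3 of a word character (captured); then one or more of a non-word character (lazy), then optionally a digit (captured).
Unlike `match`, `search` isn't anchored — it looks for the pattern anywhere in the string.
The match spans [2:14] → '776233oNuN&6'.
Captured: group 1 = '3oNuN', group 2 = '&6'.

'3oNuN'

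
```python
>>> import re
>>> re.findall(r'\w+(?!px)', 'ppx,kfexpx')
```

Because the assertion is negative and zero-width, positions next to the forbidden text are skipped.
`findall` yields the raw match text (2 of them) because the pattern has no groups.

['ppx', 'kfexpx']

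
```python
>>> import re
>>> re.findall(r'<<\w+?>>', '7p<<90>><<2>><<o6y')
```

['<<90>>', '<<2>>']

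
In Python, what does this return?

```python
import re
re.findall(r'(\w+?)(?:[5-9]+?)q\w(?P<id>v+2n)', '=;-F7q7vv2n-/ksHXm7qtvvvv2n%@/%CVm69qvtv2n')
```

[('F', 'vv2n'), ('ksHXm', 'vvvv2n')]

This matches one or more of a word character (lazy) (captured); then one or more of a character in [5-9] (lazy) (non-capturing group); then the literal 'q', then a word character; then one or more of a literal 'v', then the literal '2n' (captured as 'id').
Matches: at [3:11] match 'F7q7vv2n', groups = ('F', 'vv2n'); at [13:27] match 'ksHXm7qtvvvv2n', groups = ('ksHXm', 'vvvv2n').
`findall` packs the 2 group values into a tuple for every match.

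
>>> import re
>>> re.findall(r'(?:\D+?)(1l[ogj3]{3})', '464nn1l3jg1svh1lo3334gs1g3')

['1l3jg', '1lo33']

Because there's exactly one group, `findall` drops the full match and keeps group 1 from each hit.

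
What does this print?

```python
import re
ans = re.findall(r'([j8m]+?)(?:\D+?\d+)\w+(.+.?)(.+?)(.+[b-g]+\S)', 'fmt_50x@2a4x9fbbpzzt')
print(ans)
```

`findall` packs the 4 group values into a tuple for every match.

[('m', '@2a4x9', 'f', 'bbp')]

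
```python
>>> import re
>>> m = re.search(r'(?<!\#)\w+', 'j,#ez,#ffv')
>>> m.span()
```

`(?!…)`/`(?<!…)` only lets a position through if the neighbouring text does NOT match; no characters are consumed.
`search` walks the string left to right and returns the first match it finds.
The match spans [0:1] → 'j'.

(0, 1)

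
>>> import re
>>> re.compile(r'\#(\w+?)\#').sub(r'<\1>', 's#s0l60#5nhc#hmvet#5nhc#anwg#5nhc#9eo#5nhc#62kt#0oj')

's<s0l60>5nhc<hmvet>5nhc<anwg>5nhc<9eo>5nhc<62kt>0oj'

Matches: at [1:8] → '#s0l60#'; at [12:19] → '#hmvet#'; at [23:29] → '#anwg#'; at [33:38] → '#9eo#'; at [42:48] → '#62kt#'.
`\1` in the replacement pulls in group 1's text for each match.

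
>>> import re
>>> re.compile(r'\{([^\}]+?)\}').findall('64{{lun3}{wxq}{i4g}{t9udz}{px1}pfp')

['{lun3', 'wxq', 'i4g', 't9udz', 'px1']

Matches: at [2:9] match '{{lun3}', group 1 = '{lun3'; at [9:14] match '{wxq}', group 1 = 'wxq'; at [14:19] match '{i4g}', group 1 = 'i4g'; at [19:26] match '{t9udz}', group 1 = 't9udz'; at [26:31] match '{px1}', group 1 = 'px1'.
One capturing group, so `findall` returns just the captured substring from each match — 5 in all.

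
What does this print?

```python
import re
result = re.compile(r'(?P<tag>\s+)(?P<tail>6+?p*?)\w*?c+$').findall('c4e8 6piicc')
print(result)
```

[(' ', '6')]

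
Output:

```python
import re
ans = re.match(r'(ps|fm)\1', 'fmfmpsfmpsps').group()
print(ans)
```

fmfm

After group 1 captures some text, `\1` only succeeds where that same text appears again.
With `match`, the pattern is implicitly anchored at the beginning.
The match spans [0:4] → 'fmfm'.
Captured: group 1 = 'fm'.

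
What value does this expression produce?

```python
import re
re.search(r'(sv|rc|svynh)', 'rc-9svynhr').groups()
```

('rc',)

`search` walks the string left to right and returns the first match it finds.
The match spans [0:2] → 'rc'.
Captured: group 1 = 'rc'.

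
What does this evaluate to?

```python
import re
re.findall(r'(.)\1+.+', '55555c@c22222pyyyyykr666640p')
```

The backreference `\1` re-matches whatever the first group consumed, character for character.
`findall` collects group 1 from the one match (1 total).

['5']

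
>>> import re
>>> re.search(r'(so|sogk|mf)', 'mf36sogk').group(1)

Unlike `match`, `search` isn't anchored — it looks for the pattern anywhere in the string.
The match spans [0:2] → 'mf'.
Captured: group 1 = 'mf'.

'mf'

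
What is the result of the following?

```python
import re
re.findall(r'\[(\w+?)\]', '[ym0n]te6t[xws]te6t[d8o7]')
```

Walking the string: at [0:6] match '[ym0n]', group 1 = 'ym0n'; at [10:15] match '[xws]', group 1 = 'xws'; at [19:25] match '[d8o7]', group 1 = 'd8o7'.
`findall` collects group 1 from each match (3 total).

['ym0n', 'xws', 'd8o7']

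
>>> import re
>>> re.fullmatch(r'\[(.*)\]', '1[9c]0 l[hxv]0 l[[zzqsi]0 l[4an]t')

For `fullmatch`, every character of the input must be accounted for by the pattern.
Here the pattern can't cover the whole string, so the call returns None.

None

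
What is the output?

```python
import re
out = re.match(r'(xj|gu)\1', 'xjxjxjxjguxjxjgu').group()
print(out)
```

After group 1 captures some text, `\1` only succeeds where that same text appears again.
`re.match` only tries the pattern at the start of the string.
The match spans [0:4] → 'xjxj'.
Captured: group 1 = 'xj'.

xjxj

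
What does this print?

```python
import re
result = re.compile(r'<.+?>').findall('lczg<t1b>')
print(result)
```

Walking the string: at [4:9] → '<t1b>'.
Since nothing is captured, `findall` lists the 1 matched substring directly.

['<t1b>']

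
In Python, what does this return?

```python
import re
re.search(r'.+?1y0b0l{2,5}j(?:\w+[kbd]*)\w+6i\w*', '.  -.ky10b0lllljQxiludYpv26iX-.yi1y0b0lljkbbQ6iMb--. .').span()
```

(0, 49)

Pattern: one or more of any character (lazy), then the literal '1y', then the literal '0b0'; then 2 to 5 of a literal 'l', then a literal 'j'; then one or more of a word character, then zero or more of one of [kbd] (non-capturing group); then one or more of a word character, then the literal '6i', then zero or more of a word character.
`search` walks the string left to right and returns the first match it finds.
The match spans [0:49] → '.  -.ky10b0lllljQxiludYpv26iX-.yi1y0b0lljkbbQ6iMb'.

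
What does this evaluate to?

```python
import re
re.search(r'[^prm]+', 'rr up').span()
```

This matches one or more of any character except [prm].
`re.search` tries every starting position until one works.
The match spans [2:4] → ' u'.

(2, 4)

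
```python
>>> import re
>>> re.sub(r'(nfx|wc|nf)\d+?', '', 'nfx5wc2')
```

Each match is replaced by ''.

''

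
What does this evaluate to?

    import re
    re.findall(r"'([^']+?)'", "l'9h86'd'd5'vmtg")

['9h86', 'd5']

Scanning left to right: at [1:7] match "'9h86'", group 1 = '9h86'; at [8:12] match "'d5'", group 1 = 'd5'.
With a single group, `findall` returns only what that group captured — 2 items.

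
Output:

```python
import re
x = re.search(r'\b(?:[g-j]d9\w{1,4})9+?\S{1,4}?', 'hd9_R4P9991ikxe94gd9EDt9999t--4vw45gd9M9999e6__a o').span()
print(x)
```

(0, 9)

This matches a word boundary (`\b`, zero-width); then a character in [g-j], then the literal 'd9', then 1 to 4 of a word character (non-capturing group); then one or more of the literal '9' (lazy), then 1 to 4 of a non-whitespace character (lazy).
`search` walks the string left to right and returns the first match it finds.
The match spans [0:9] → 'hd9_R4P99'.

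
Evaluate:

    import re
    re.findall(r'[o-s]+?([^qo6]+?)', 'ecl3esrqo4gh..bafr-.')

This matches one or more of a character in [o-s] (lazy); then one or more of any character except [qo6] (lazy) (captured).
The `?` after the quantifier makes it lazy — it takes as little as possible before letting the rest of the pattern try.
Scanning left to right: at [5:7] match 'sr', group 1 = 'r'; at [7:10] match 'qo4', group 1 = '4'; at [17:19] match 'r-', group 1 = '-'.
One capturing group, so `findall` returns just the captured substring from each match — 3 in all.

['r', '4', '-']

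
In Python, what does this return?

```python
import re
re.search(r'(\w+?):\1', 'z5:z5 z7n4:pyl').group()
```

`\1` has to match the exact text group 1 already captured.
The match spans [0:5] → 'z5:z5'.

'z5:z5'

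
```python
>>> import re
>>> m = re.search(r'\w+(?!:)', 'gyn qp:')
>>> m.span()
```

Because the assertion is negative and zero-width, positions next to the forbidden text are skipped.
`re.search` scans for the first position where the pattern succeeds.
The match spans [0:3] → 'gyn'.

(0, 3)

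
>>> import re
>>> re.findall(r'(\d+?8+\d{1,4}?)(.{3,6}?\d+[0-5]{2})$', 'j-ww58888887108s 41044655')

This matches one or more of a digit (lazy), then one or more of a literal '8', then 1 to 4 of a digit (lazy) (captured); then 3 to 6 of any character (lazy), then one or more of a digit, then exactly 2 of a character in [0-5] (captured); then anchored at the end.
Lazy quantifiers expand one character at a time until the remainder of the pattern can match.
Walking the string: at [4:25] match '58888887108s 41044655', groups = ('58888887', '108s 41044655').
`findall` packs the 2 group values into a tuple for every match.

[('58888887', '108s 41044655')]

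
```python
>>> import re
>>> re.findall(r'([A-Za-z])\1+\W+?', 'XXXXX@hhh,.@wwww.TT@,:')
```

The backreference `\1` re-matches whatever the first group consumed, character for character.
Scanning left to right: at [0:6] match 'XXXXX@', group 1 = 'X'; at [6:10] match 'hhh,', group 1 = 'h'; at [12:17] match 'wwww.', group 1 = 'w'; at [17:20] match 'TT@', group 1 = 'T'.
With a single group, `findall` returns only what that group captured — 4 items.

['X', 'h', 'w', 'T']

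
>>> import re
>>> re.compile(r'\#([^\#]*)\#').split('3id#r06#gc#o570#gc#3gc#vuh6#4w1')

['3id', 'r06', 'gc', 'o570', 'gc', '3gc', 'vuh6#4w1']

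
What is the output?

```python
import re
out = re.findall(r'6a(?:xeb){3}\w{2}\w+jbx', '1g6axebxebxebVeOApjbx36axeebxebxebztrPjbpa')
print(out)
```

['6axebxebxebVeOApjbx']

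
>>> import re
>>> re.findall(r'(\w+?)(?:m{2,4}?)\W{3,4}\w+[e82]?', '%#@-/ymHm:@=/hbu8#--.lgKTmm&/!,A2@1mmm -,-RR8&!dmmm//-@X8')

['lgKT', '1', 'd']

The pattern matches one or more of a word character (lazy) (captured); then 2 to 4 of a literal 'm' (lazy) (non-capturing group); then 3 to 4 of a non-word character, then one or more of a word character, then optionally one of [e82].
One capturing group, so `findall` returns just the captured substring from each match — 3 in all.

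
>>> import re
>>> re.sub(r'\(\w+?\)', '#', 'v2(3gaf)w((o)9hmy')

Each match is replaced by '#'.

'v2#w(#9hmy'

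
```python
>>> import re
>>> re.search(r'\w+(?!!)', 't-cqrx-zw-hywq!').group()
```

The negative lookahead/lookbehind blocks any match where the forbidden context is present.
`re.search` scans for the first position where the pattern succeeds.
The match spans [0:1] → 't'.

't'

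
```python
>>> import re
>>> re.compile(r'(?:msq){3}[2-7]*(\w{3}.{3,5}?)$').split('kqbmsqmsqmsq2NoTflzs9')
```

['kqb', 'NoTflzs9', '']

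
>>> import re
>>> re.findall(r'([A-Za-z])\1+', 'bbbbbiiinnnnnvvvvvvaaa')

['b', 'i', 'n', 'v', 'a']

The backreference `\1` re-matches whatever the first group consumed, character for character.
Because there's exactly one group, `findall` drops the full match and keeps group 1 from each hit.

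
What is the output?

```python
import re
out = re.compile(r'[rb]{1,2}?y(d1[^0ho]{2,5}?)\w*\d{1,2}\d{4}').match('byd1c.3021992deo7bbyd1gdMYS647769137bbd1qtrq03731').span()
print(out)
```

(0, 49)

`re.match` won't scan ahead — the pattern has to work from the very first character.
The match spans [0:49] → 'byd1c.3021992deo7bbyd1gdMYS647769137bbd1qtrq03731'.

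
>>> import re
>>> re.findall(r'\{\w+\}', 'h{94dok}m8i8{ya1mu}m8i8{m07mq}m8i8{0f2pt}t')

With no groups in the pattern, `findall` gives back each whole match — 4 here.

['{94dok}', '{ya1mu}', '{m07mq}', '{0f2pt}']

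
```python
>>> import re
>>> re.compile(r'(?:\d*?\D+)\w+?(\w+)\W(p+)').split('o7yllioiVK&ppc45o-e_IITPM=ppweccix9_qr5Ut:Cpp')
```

['', 'yllioiVK', 'pp', 'c', 'M', 'pp', 'weccix9_qr5Ut:Cpp']

The `?` after the quantifier makes it lazy — it takes as little as possible before letting the rest of the pattern try.
With a capturing group present, the delimiter's captured portion is kept in the result list.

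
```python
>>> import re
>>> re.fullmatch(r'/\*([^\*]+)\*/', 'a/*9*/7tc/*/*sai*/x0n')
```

`re.fullmatch` is like wrapping the pattern in `^…$` (in single-line mode).
Here there's no way to consume every character, so the call returns None.

None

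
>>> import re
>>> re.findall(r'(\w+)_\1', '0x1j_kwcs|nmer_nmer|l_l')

A backreference is literal: `\1` must see the identical characters the first group matched.
Walking the string: at [10:19] match 'nmer_nmer', group 1 = 'nmer'; at [20:23] match 'l_l', group 1 = 'l'.
One capturing group, so `findall` returns just the captured substring from each match — 2 in all.

['nmer', 'l']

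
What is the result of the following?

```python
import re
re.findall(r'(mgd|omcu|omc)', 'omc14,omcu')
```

['omc', 'omcu']

`|` is ordered: at each position the engine commits to the first alternative that works.
Walking the string: at [0:3] match 'omc', group 1 = 'omc'; at [6:10] match 'omcu', group 1 = 'omcu'.
`findall` collects group 1 from each match (2 total).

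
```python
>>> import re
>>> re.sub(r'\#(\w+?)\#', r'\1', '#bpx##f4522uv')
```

'bpx#f4522uv'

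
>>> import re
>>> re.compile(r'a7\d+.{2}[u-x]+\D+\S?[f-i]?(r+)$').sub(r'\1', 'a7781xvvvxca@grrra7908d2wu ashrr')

'a7781xvvvxca@grrrr'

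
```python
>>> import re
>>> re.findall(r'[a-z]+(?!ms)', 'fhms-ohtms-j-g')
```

The negative lookaround is zero-width — it rules out positions where the adjacent text would match, without consuming anything.
Scanning left to right: at [0:4] → 'fhms'; at [5:10] → 'ohtms'; at [11:12] → 'j'; at [13:14] → 'g'.
No capturing groups, so `findall` returns the 4 full match strings.

['fhms', 'ohtms', 'j', 'g']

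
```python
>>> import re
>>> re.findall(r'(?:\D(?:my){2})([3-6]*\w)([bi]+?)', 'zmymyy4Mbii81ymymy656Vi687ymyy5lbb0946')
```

[('656V', 'i')]

This matches a non-digit, then the literal 'my' repeated 2 times (non-capturing group); then zero or more of a character in [3-6], then a word character (captured); then one or more of one of [bi] (lazy) (captured).
Matches: at [13:23] match 'ymymy656Vi', groups = ('656V', 'i').
2 groups means the one result is a tuple of 2 captured strings — 1 here.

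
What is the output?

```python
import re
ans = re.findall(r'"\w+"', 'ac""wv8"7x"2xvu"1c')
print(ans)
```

['"wv8"', '"2xvu"']

Matches: at [3:8] → '"wv8"'; at [10:16] → '"2xvu"'.
`findall` yields the raw match text (2 of them) because the pattern has no groups.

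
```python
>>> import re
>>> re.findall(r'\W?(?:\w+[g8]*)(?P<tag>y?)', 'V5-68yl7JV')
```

['', '']

Pattern: optionally a non-word character; then one or more of a word character, then zero or more of one of [g8] (non-capturing group); then optionally a literal 'y' (captured as 'tag').
With a single group, `findall` returns only what that group captured — 2 items.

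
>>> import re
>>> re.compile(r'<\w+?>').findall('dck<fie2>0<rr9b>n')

['<fie2>', '<rr9b>']

Matches: at [3:9] → '<fie2>'; at [10:16] → '<rr9b>'.
With no groups in the pattern, `findall` gives back each whole match — 2 here.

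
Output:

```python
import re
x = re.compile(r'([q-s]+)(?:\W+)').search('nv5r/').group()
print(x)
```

r/

The match spans [3:5] → 'r/'.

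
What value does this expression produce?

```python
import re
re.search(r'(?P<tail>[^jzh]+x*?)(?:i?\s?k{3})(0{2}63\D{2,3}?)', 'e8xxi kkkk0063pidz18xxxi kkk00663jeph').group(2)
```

'0063pi'

The pattern matches one or more of any character except [jzh], then zero or more of the literal 'x' (lazy) (captured as 'tail'); then optionally the literal 'i', then optionally whitespace, then exactly 3 of a literal 'k' (non-capturing group); then exactly 2 of a literal '0', then the literal '63', then 2 to 3 of a non-digit (lazy) (captured).
With the lazy modifier that quantifier settles for the fewest repetitions that let the rest of the pattern succeed (the atoms after it are unaffected and can still be greedy).
`search` walks the string left to right and returns the first match it finds.
The match spans [0:16] → 'e8xxi kkkk0063pi'.
Captured: group 1 = 'e8xxi k', group 2 = '0063pi'.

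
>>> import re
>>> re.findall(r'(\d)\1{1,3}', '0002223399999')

`\1` has to match the exact text group 1 already captured.
With a single group, `findall` returns only what that group captured — 4 items.

['0', '2', '3', '9']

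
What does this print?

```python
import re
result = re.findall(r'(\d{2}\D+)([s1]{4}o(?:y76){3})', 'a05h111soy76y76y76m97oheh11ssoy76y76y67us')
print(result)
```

Pattern: exactly 2 of a digit, then one or more of a non-digit (captured); then exactly 4 of one of [s1], then the literal 'o', then the literal 'y76' repeated 3 times (captured).
Scanning left to right: at [1:18] match '05h111soy76y76y76', groups = ('05h', '111soy76y76y76').
`findall` packs the 2 group values into a tuple for every match.

[('05h', '111soy76y76y76')]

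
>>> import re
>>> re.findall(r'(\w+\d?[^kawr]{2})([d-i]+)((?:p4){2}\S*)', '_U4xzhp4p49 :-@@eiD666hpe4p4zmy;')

The pattern matches one or more of a word character, then optionally a digit, then exactly 2 of any character except [kawr] (captured); then one or more of a character in [d-i] (captured); then the literal 'p4' repeated 2 times, then zero or more of a non-whitespace character (captured).
Scanning left to right: at [0:11] match '_U4xzhp4p49', groups = ('_U4xz', 'h', 'p4p49').
3 groups means the one result is a tuple of 3 captured strings — 1 here.

[('_U4xz', 'h', 'p4p49')]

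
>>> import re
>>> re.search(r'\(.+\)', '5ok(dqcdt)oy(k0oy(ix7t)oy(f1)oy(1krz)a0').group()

Unlike `match`, `search` isn't anchored — it looks for the pattern anywhere in the string.
The match spans [3:37] → '(dqcdt)oy(k0oy(ix7t)oy(f1)oy(1krz)'.

'(dqcdt)oy(k0oy(ix7t)oy(f1)oy(1krz)'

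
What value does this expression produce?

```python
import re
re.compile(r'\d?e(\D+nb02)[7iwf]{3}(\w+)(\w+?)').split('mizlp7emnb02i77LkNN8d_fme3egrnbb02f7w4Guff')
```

The pattern matches optionally a digit, then the literal 'e'; then one or more of a non-digit, then a literal 'n', then the literal 'b02' (captured); then exactly 3 of one of [7iwf]; then one or more of a word character (captured); then one or more of a word character (lazy) (captured).
Matches to split on: at [5:42] → '7emnb02i77LkNN8d_fme3egrnbb02f7w4Guff'.
Because the pattern has a capturing group, `split` also inserts each captured text between the pieces.

['mizlp', 'mnb02', 'LkNN8d_fme3egrnbb02f7w4Guf', 'f', '']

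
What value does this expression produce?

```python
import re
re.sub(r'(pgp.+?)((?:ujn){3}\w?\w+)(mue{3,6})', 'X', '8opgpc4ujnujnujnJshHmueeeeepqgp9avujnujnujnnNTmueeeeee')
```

'8oX'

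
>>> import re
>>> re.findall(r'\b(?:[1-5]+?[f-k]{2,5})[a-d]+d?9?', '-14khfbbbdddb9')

['14khfbbbdddb9']

This matches a word boundary (`\b`, zero-width); then one or more of a character in [1-5] (lazy), then 2 to 5 of a character in [f-k] (non-capturing group); then one or more of a character in [a-d]; then optionally a literal 'd', then optionally a literal '9'.
Walking the string: at [1:14] → '14khfbbbdddb9'.
`findall` yields the raw match text (1 of them) because the pattern has no groups.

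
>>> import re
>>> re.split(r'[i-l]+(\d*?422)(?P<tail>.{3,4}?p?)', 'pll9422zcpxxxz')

['p', '9422', 'zcp', 'xxxz']

The `?` after the quantifier makes it lazy — it takes as little as possible before letting the rest of the pattern try.
With a capturing group present, the delimiter's captured portion is kept in the result list.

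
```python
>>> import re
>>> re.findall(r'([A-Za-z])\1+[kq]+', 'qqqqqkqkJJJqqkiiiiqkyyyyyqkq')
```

['q', 'J', 'i', 'y']

After group 1 captures some text, `\1` only succeeds where that same text appears again.
Matches: at [0:8] match 'qqqqqkqk', group 1 = 'q'; at [8:14] match 'JJJqqk', group 1 = 'J'; at [14:20] match 'iiiiqk', group 1 = 'i'; at [20:28] match 'yyyyyqkq', group 1 = 'y'.
Because there's exactly one group, `findall` drops the full match and keeps group 1 from each hit.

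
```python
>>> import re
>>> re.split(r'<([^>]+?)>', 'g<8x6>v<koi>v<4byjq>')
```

Matches to split on: at [1:6] → '<8x6>'; at [7:12] → '<koi>'; at [13:20] → '<4byjq>'.
`re.split` interleaves the captured-group text with the surrounding fragments.

['g', '8x6', 'v', 'koi', 'v', '4byjq', '']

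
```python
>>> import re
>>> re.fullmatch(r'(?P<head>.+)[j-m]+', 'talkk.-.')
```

This matches one or more of any character (captured as 'head'); then one or more of a character in [j-m].
`re.fullmatch` requires the pattern to consume the entire string.
Here the string isn't matched end-to-end, so the call returns None.

None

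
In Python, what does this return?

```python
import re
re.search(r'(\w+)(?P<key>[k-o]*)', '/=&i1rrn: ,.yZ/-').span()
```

(3, 8)

The match spans [3:8] → 'i1rrn'.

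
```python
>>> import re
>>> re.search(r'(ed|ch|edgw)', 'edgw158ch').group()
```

Alternation tries branches left to right and keeps the first one that lets the overall match succeed at that position.
Unlike `match`, `search` isn't anchored — it looks for the pattern anywhere in the string.
The match spans [0:2] → 'ed'.
Captured: group 1 = 'ed'.

'ed'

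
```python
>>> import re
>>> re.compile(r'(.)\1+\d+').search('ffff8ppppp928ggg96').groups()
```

('f',)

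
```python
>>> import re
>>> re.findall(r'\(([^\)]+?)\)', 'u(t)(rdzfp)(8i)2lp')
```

['t', 'rdzfp', '8i']

Walking the string: at [1:4] match '(t)', group 1 = 't'; at [4:11] match '(rdzfp)', group 1 = 'rdzfp'; at [11:15] match '(8i)', group 1 = '8i'.
With a single group, `findall` returns only what that group captured — 3 items.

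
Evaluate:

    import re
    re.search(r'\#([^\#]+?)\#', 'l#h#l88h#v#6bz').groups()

Unlike `match`, `search` isn't anchored — it looks for the pattern anywhere in the string.
The match spans [1:4] → '#h#'.
Captured: group 1 = 'h'.

('h',)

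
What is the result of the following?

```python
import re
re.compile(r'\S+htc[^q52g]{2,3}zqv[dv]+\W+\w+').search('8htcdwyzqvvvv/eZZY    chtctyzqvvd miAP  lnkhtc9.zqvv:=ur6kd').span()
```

(0, 18)

The pattern matches one or more of a non-whitespace character, then the literal 'htc', then 2 to 3 of any character except [q52g]; then the literal 'zqv', then one or more of one of [dv], then one or more of a non-word character; then one or more of a word character.
The match spans [0:18] → '8htcdwyzqvvvv/eZZY'.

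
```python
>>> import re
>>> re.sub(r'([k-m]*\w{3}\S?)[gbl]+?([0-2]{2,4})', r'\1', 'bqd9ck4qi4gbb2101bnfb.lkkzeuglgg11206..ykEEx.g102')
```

Each match is replaced using the text its own group 1 captured.

'bqd9ck4qi4bnfb.lkkzeug6..ykEEx.'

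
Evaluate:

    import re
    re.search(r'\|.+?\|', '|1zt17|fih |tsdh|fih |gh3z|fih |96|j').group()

'|1zt17|'

Because the quantifier is non-greedy, it stops expanding at the earliest point where the rest of the pattern can succeed.
The match spans [0:7] → '|1zt17|'.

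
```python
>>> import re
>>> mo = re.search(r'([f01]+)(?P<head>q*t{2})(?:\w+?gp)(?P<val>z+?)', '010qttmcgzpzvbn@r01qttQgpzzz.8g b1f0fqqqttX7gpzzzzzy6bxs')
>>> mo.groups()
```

('01', 'qtt', 'z')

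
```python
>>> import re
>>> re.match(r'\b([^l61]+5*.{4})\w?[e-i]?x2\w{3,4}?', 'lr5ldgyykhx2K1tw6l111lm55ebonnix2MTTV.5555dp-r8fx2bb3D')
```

None

`match` is anchored at position 0; if the pattern doesn't fit there, it returns None.
Here position 0 doesn't satisfy it, so the call returns None.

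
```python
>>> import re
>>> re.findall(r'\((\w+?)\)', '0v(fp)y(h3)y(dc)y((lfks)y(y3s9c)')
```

['fp', 'h3', 'dc', 'lfks', 'y3s9c']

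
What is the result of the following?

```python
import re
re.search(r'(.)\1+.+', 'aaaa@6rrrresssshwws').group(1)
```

'a'

`\1` is not a pattern — it's the concrete string captured by group 1, re-applied verbatim.
`re.search` scans for the first position where the pattern succeeds.
The match spans [0:19] → 'aaaa@6rrrresssshwws'.
Captured: group 1 = 'a'.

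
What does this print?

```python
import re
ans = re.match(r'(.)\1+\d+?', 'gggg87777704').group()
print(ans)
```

With `match`, the pattern is implicitly anchored at the beginning.
The match spans [0:5] → 'gggg8'.

gggg8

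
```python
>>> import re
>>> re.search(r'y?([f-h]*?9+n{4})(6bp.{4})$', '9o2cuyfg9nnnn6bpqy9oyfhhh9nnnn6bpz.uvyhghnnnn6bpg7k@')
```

None

The pattern matches optionally a literal 'y'; then zero or more of a character in [f-h] (lazy), then one or more of a literal '9', then exactly 4 of the literal 'n' (captured); then the literal '6bp', then exactly 4 of any character (captured); then anchored at the end.
`search` walks the string left to right and returns the first match it finds.
Here nothing in the string fits, so the call returns None.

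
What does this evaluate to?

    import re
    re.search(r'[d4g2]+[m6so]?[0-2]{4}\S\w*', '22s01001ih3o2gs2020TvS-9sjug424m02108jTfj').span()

This matches one or more of one of [d4g2], then optionally one of [m6so], then exactly 4 of a character in [0-2]; then a non-whitespace character, then zero or more of a word character.
Unlike `match`, `search` isn't anchored — it looks for the pattern anywhere in the string.
The match spans [0:22] → '22s01001ih3o2gs2020TvS'.

(0, 22)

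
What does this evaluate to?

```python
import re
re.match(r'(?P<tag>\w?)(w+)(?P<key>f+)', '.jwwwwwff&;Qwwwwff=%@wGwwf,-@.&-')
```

None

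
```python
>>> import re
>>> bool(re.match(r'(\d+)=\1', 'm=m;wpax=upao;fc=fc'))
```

False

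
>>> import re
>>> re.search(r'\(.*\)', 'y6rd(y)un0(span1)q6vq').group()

`re.search` tries every starting position until one works.
The match spans [4:17] → '(y)un0(span1)'.

'(y)un0(span1)'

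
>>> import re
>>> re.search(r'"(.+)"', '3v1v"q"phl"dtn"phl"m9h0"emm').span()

`re.search` tries every starting position until one works.
The match spans [4:24] → '"q"phl"dtn"phl"m9h0"'.
Captured: group 1 = 'q"phl"dtn"phl"m9h0'.

(4, 24)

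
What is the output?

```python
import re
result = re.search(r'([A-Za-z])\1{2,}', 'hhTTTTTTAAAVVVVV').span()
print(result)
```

(2, 8)

After group 1 captures some text, `\1` only succeeds where that same text appears again.
`re.search` scans for the first position where the pattern succeeds.
The match spans [2:8] → 'TTTTTT'.
Captured: group 1 = 'T'.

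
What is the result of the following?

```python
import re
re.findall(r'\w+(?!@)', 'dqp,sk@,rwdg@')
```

`(?!…)`/`(?<!…)` only lets a position through if the neighbouring text does NOT match; no characters are consumed.
`findall` yields the raw match text (3 of them) because the pattern has no groups.

['dqp', 's', 'rwd']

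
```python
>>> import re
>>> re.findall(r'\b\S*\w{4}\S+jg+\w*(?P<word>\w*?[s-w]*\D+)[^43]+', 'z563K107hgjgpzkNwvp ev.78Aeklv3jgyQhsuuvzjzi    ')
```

The pattern matches a word boundary (`\b`, zero-width); then zero or more of a non-whitespace character, then exactly 4 of a word character, then one or more of a non-whitespace character; then a literal 'j', then one or more of a literal 'g', then zero or more of a word character; then zero or more of a word character (lazy), then zero or more of a character in [s-w], then one or more of a non-digit (captured as 'word'); then one or more of any character except [43].
Scanning left to right: at [0:30] match 'z563K107hgjgpzkNwvp ev.78Aeklv', group 1 = ' ev.'.
`findall` collects group 1 from the one match (1 total).

[' ev.']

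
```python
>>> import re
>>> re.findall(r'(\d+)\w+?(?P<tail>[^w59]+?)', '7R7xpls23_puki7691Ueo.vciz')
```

Pattern: one or more of a digit (captured); then one or more of a word character (lazy); then one or more of any character except [w59] (lazy) (captured as 'tail').
Scanning left to right: at [0:3] match '7R7', groups = ('7', '7'); at [7:11] match '23_p', groups = ('23', 'p'); at [14:20] match '7691Ue', groups = ('7691', 'e').
2 groups means each result is a tuple of 2 captured strings — 3 here.

[('7', '7'), ('23', 'p'), ('7691', 'e')]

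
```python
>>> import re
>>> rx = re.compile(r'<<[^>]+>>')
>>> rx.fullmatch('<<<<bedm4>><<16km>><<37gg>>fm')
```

None

`re.fullmatch` is like wrapping the pattern in `^…$` (in single-line mode).
Here the pattern can't cover the whole string, so the call returns None.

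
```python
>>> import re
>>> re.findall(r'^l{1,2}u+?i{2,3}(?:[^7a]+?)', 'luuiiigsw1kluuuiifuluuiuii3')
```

The pattern matches anchored at the start of the string; then 1 to 2 of the literal 'l', then one or more of a literal 'u' (lazy); then 2 to 3 of a literal 'i'; then one or more of any character except [7a] (lazy) (non-capturing group).
With the lazy modifier that quantifier settles for the fewest repetitions that let the rest of the pattern succeed (the atoms after it are unaffected and can still be greedy).
Scanning left to right: at [0:7] → 'luuiiig'.
No capturing groups, so `findall` returns the 1 full match string.

['luuiiig']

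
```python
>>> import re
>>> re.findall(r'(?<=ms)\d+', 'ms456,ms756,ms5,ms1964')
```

Lookahead/lookbehind check context without consuming it, so the matched span excludes the asserted characters.
Scanning left to right: at [2:5] → '456'; at [8:11] → '756'; at [14:15] → '5'; at [18:22] → '1964'.
`findall` yields the raw match text (4 of them) because the pattern has no groups.

['456', '756', '5', '1964']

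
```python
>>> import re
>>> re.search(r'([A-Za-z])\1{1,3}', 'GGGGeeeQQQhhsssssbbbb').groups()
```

After group 1 captures some text, `\1` only succeeds where that same text appears again.
`re.search` scans for the first position where the pattern succeeds.
The match spans [0:4] → 'GGGG'.
Captured: group 1 = 'G'.

('G',)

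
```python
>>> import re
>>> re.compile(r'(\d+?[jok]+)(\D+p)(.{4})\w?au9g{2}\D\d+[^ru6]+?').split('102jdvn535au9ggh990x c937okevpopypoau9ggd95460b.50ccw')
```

['102jdvn535au9ggh990x c', '937ok', 'evp', 'opyp', '.50ccw']

With a capturing group present, the delimiter's captured portion is kept in the result list.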